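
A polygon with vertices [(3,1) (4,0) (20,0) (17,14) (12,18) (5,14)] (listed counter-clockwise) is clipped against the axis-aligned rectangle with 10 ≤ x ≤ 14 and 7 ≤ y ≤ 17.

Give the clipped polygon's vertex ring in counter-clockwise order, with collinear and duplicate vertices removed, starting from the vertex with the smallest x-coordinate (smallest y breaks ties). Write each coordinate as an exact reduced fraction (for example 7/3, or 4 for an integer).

1. After x ≥ 10: [(10,0) (20,0) (17,14) (12,18) (10,118/7)]
2. After x ≤ 14: [(10,0) (14,0) (14,82/5) (12,18) (10,118/7)]
3. After y ≥ 7: [(10,7) (14,7) (14,82/5) (12,18) (10,118/7)]
4. After y ≤ 17: [(10,7) (14,7) (14,82/5) (53/4,17) (41/4,17) (10,118/7)]
5. Canonical ring: [(10,7) (14,7) (14,82/5) (53/4,17) (41/4,17) (10,118/7)]

Clipped polygon: [(10,7) (14,7) (14,82/5) (53/4,17) (41/4,17) (10,118/7)]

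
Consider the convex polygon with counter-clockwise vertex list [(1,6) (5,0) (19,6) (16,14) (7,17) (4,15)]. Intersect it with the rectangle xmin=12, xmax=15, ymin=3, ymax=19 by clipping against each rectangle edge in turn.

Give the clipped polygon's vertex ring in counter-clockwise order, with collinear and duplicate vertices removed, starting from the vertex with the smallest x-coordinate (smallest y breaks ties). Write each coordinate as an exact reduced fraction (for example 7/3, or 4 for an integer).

1. After x ≥ 12: [(12,3) (19,6) (16,14) (12,46/3)]
2. After x ≤ 15: [(12,3) (15,30/7) (15,43/3) (12,46/3)]
3. After y ≥ 3: [(12,3) (15,30/7) (15,43/3) (12,46/3)]
4. After y ≤ 19: [(12,3) (15,30/7) (15,43/3) (12,46/3)]
5. Canonical ring: [(12,3) (15,30/7) (15,43/3) (12,46/3)]

Clipped polygon: [(12,3) (15,30/7) (15,43/3) (12,46/3)]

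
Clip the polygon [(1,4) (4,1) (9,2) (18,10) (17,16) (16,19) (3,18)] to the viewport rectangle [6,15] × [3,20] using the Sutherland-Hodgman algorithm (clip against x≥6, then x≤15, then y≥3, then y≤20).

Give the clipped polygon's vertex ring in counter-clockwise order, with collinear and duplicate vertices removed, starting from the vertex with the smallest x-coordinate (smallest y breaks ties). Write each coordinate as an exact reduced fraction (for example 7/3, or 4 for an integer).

Clipped polygon: [(6,3) (81/8,3) (15,22/3) (15,246/13) (6,237/13)]

1. After x ≥ 6: [(6,7/5) (9,2) (18,10) (17,16) (16,19) (6,237/13)]
2. After x ≤ 15: [(6,7/5) (9,2) (15,22/3) (15,246/13) (6,237/13)]
3. After y ≥ 3: [(6,3) (81/8,3) (15,22/3) (15,246/13) (6,237/13)]
4. After y ≤ 20: [(6,3) (81/8,3) (15,22/3) (15,246/13) (6,237/13)]
5. Canonical ring: [(6,3) (81/8,3) (15,22/3) (15,246/13) (6,237/13)]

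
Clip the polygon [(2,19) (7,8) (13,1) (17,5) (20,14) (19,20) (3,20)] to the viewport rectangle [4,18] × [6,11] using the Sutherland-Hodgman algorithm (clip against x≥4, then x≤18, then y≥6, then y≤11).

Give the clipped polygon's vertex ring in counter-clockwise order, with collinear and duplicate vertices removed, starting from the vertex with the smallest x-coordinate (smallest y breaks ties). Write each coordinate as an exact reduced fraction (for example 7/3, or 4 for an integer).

1. After x ≥ 4: [(4,73/5) (7,8) (13,1) (17,5) (20,14) (19,20) (4,20)]
2. After x ≤ 18: [(4,73/5) (7,8) (13,1) (17,5) (18,8) (18,20) (4,20)]
3. After y ≥ 6: [(4,73/5) (7,8) (61/7,6) (52/3,6) (18,8) (18,20) (4,20)]
4. After y ≤ 11: [(62/11,11) (7,8) (61/7,6) (52/3,6) (18,8) (18,11)]
5. Canonical ring: [(62/11,11) (7,8) (61/7,6) (52/3,6) (18,8) (18,11)]

Clipped polygon: [(62/11,11) (7,8) (61/7,6) (52/3,6) (18,8) (18,11)]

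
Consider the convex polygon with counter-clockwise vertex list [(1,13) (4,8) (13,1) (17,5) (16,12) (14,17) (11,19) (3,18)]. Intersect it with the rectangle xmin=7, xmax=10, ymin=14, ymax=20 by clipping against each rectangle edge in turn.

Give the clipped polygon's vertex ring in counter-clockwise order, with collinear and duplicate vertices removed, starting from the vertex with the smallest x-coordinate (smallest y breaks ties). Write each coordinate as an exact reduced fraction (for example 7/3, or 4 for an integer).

1. After x ≥ 7: [(7,17/3) (13,1) (17,5) (16,12) (14,17) (11,19) (7,37/2)]
2. After x ≤ 10: [(7,17/3) (10,10/3) (10,151/8) (7,37/2)]
3. After y ≥ 14: [(7,14) (10,14) (10,151/8) (7,37/2)]
4. After y ≤ 20: [(7,14) (10,14) (10,151/8) (7,37/2)]
5. Canonical ring: [(7,14) (10,14) (10,151/8) (7,37/2)]

Clipped polygon: [(7,14) (10,14) (10,151/8) (7,37/2)]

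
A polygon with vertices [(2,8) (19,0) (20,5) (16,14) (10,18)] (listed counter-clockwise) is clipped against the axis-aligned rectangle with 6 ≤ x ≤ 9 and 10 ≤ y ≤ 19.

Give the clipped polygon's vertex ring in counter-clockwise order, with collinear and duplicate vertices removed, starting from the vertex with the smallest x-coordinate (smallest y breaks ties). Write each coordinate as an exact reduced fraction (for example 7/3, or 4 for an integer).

Clipped polygon: [(6,10) (9,10) (9,67/4) (6,13)]

1. After x ≥ 6: [(6,13) (6,104/17) (19,0) (20,5) (16,14) (10,18)]
2. After x ≤ 9: [(9,67/4) (6,13) (6,104/17) (9,80/17)]
3. After y ≥ 10: [(9,10) (9,67/4) (6,13) (6,10)]
4. After y ≤ 19: [(9,10) (9,67/4) (6,13) (6,10)]
5. Canonical ring: [(6,10) (9,10) (9,67/4) (6,13)]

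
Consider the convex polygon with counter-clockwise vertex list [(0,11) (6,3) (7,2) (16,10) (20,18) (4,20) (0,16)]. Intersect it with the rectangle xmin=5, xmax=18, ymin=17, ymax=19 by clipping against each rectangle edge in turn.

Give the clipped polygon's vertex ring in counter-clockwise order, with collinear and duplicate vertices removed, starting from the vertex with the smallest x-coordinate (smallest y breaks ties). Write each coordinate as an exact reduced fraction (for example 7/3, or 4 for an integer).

Clipped polygon: [(5,17) (18,17) (18,73/4) (12,19) (5,19)]

1. After x ≥ 5: [(5,13/3) (6,3) (7,2) (16,10) (20,18) (5,159/8)]
2. After x ≤ 18: [(5,13/3) (6,3) (7,2) (16,10) (18,14) (18,73/4) (5,159/8)]
3. After y ≥ 17: [(5,17) (18,17) (18,73/4) (5,159/8)]
4. After y ≤ 19: [(5,19) (5,17) (18,17) (18,73/4) (12,19)]
5. Canonical ring: [(5,17) (18,17) (18,73/4) (12,19) (5,19)]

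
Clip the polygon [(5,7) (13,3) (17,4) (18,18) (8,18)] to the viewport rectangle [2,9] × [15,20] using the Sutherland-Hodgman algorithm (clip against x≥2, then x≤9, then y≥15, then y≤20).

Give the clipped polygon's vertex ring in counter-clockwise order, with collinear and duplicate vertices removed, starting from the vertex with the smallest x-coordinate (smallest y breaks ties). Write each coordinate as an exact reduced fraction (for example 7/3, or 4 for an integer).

1. After x ≥ 2: [(5,7) (13,3) (17,4) (18,18) (8,18)]
2. After x ≤ 9: [(5,7) (9,5) (9,18) (8,18)]
3. After y ≥ 15: [(79/11,15) (9,15) (9,18) (8,18)]
4. After y ≤ 20: [(79/11,15) (9,15) (9,18) (8,18)]
5. Canonical ring: [(79/11,15) (9,15) (9,18) (8,18)]

Clipped polygon: [(79/11,15) (9,15) (9,18) (8,18)]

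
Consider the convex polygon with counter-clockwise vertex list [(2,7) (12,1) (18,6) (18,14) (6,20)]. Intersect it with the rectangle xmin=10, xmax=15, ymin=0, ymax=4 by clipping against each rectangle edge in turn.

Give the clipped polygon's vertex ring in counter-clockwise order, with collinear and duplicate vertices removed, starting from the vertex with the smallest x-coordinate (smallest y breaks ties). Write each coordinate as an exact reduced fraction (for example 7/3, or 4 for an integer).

Clipped polygon: [(10,11/5) (12,1) (15,7/2) (15,4) (10,4)]

1. After x ≥ 10: [(10,11/5) (12,1) (18,6) (18,14) (10,18)]
2. After x ≤ 15: [(10,11/5) (12,1) (15,7/2) (15,31/2) (10,18)]
3. After y ≥ 0: [(10,11/5) (12,1) (15,7/2) (15,31/2) (10,18)]
4. After y ≤ 4: [(10,4) (10,11/5) (12,1) (15,7/2) (15,4)]
5. Canonical ring: [(10,11/5) (12,1) (15,7/2) (15,4) (10,4)]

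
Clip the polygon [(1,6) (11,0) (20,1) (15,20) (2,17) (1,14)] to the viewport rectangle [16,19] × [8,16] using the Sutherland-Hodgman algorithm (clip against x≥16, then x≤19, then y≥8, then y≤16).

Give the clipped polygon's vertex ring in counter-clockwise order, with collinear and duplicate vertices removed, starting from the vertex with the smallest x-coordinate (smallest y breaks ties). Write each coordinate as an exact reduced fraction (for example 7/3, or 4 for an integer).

Clipped polygon: [(16,8) (345/19,8) (305/19,16) (16,16)]

1. After x ≥ 16: [(16,5/9) (20,1) (16,81/5)]
2. After x ≤ 19: [(16,5/9) (19,8/9) (19,24/5) (16,81/5)]
3. After y ≥ 8: [(16,8) (345/19,8) (16,81/5)]
4. After y ≤ 16: [(16,16) (16,8) (345/19,8) (305/19,16)]
5. Canonical ring: [(16,8) (345/19,8) (305/19,16) (16,16)]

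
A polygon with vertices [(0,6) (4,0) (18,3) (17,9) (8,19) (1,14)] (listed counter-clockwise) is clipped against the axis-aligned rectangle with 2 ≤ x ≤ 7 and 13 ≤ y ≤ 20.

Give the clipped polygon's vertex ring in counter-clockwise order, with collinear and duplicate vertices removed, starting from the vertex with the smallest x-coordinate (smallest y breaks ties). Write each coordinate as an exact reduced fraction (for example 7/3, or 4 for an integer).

Clipped polygon: [(2,13) (7,13) (7,128/7) (2,103/7)]

1. After x ≥ 2: [(2,3) (4,0) (18,3) (17,9) (8,19) (2,103/7)]
2. After x ≤ 7: [(2,3) (4,0) (7,9/14) (7,128/7) (2,103/7)]
3. After y ≥ 13: [(2,13) (7,13) (7,128/7) (2,103/7)]
4. After y ≤ 20: [(2,13) (7,13) (7,128/7) (2,103/7)]
5. Canonical ring: [(2,13) (7,13) (7,128/7) (2,103/7)]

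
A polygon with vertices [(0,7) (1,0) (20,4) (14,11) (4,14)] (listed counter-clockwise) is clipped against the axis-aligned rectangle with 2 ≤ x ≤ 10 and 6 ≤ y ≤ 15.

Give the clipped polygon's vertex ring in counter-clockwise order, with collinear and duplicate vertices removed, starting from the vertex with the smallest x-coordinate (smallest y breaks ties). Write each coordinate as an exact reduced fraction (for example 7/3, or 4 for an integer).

Clipped polygon: [(2,6) (10,6) (10,61/5) (4,14) (2,21/2)]

1. After x ≥ 2: [(2,21/2) (2,4/19) (20,4) (14,11) (4,14)]
2. After x ≤ 10: [(2,21/2) (2,4/19) (10,36/19) (10,61/5) (4,14)]
3. After y ≥ 6: [(2,21/2) (2,6) (10,6) (10,61/5) (4,14)]
4. After y ≤ 15: [(2,21/2) (2,6) (10,6) (10,61/5) (4,14)]
5. Canonical ring: [(2,6) (10,6) (10,61/5) (4,14) (2,21/2)]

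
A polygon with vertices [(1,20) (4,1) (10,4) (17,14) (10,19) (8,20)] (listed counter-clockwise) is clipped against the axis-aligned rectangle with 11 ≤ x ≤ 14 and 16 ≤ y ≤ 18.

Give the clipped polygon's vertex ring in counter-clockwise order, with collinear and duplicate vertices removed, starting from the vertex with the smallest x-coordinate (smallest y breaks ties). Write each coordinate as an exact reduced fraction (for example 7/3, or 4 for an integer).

Clipped polygon: [(11,16) (14,16) (14,113/7) (57/5,18) (11,18)]

1. After x ≥ 11: [(11,38/7) (17,14) (11,128/7)]
2. After x ≤ 14: [(11,38/7) (14,68/7) (14,113/7) (11,128/7)]
3. After y ≥ 16: [(11,16) (14,16) (14,113/7) (11,128/7)]
4. After y ≤ 18: [(11,18) (11,16) (14,16) (14,113/7) (57/5,18)]
5. Canonical ring: [(11,16) (14,16) (14,113/7) (57/5,18) (11,18)]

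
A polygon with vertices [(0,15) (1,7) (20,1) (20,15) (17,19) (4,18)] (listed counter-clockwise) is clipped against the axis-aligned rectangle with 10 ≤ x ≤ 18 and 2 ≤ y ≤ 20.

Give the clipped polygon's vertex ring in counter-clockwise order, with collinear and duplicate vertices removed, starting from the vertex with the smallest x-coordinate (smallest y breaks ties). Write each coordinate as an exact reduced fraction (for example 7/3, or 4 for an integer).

Clipped polygon: [(10,79/19) (101/6,2) (18,2) (18,53/3) (17,19) (10,240/13)]

1. After x ≥ 10: [(10,79/19) (20,1) (20,15) (17,19) (10,240/13)]
2. After x ≤ 18: [(10,79/19) (18,31/19) (18,53/3) (17,19) (10,240/13)]
3. After y ≥ 2: [(10,79/19) (101/6,2) (18,2) (18,53/3) (17,19) (10,240/13)]
4. After y ≤ 20: [(10,79/19) (101/6,2) (18,2) (18,53/3) (17,19) (10,240/13)]
5. Canonical ring: [(10,79/19) (101/6,2) (18,2) (18,53/3) (17,19) (10,240/13)]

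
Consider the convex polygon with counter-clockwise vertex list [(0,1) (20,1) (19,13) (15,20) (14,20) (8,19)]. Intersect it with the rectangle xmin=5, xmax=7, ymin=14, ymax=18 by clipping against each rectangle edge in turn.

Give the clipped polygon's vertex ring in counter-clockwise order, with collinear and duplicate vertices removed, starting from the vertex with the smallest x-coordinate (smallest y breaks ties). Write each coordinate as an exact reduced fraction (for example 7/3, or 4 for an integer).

1. After x ≥ 5: [(5,49/4) (5,1) (20,1) (19,13) (15,20) (14,20) (8,19)]
2. After x ≤ 7: [(7,67/4) (5,49/4) (5,1) (7,1)]
3. After y ≥ 14: [(7,14) (7,67/4) (52/9,14)]
4. After y ≤ 18: [(7,14) (7,67/4) (52/9,14)]
5. Canonical ring: [(52/9,14) (7,14) (7,67/4)]

Clipped polygon: [(52/9,14) (7,14) (7,67/4)]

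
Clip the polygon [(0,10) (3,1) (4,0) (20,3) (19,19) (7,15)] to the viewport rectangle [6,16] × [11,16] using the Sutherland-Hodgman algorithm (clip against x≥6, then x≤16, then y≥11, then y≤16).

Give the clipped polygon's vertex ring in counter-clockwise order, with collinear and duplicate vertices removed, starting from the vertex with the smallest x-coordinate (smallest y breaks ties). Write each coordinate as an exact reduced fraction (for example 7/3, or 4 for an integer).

Clipped polygon: [(6,11) (16,11) (16,16) (10,16) (7,15) (6,100/7)]

1. After x ≥ 6: [(6,100/7) (6,3/8) (20,3) (19,19) (7,15)]
2. After x ≤ 16: [(6,100/7) (6,3/8) (16,9/4) (16,18) (7,15)]
3. After y ≥ 11: [(6,100/7) (6,11) (16,11) (16,18) (7,15)]
4. After y ≤ 16: [(6,100/7) (6,11) (16,11) (16,16) (10,16) (7,15)]
5. Canonical ring: [(6,11) (16,11) (16,16) (10,16) (7,15) (6,100/7)]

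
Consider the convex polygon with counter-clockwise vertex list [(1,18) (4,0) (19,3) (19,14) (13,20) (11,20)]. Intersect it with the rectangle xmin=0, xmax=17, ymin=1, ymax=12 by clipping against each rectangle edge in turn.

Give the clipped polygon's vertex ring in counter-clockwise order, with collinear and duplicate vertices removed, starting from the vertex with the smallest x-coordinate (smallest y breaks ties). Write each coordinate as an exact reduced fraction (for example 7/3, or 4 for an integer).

1. After x ≥ 0: [(1,18) (4,0) (19,3) (19,14) (13,20) (11,20)]
2. After x ≤ 17: [(1,18) (4,0) (17,13/5) (17,16) (13,20) (11,20)]
3. After y ≥ 1: [(1,18) (23/6,1) (9,1) (17,13/5) (17,16) (13,20) (11,20)]
4. After y ≤ 12: [(2,12) (23/6,1) (9,1) (17,13/5) (17,12)]
5. Canonical ring: [(2,12) (23/6,1) (9,1) (17,13/5) (17,12)]

Clipped polygon: [(2,12) (23/6,1) (9,1) (17,13/5) (17,12)]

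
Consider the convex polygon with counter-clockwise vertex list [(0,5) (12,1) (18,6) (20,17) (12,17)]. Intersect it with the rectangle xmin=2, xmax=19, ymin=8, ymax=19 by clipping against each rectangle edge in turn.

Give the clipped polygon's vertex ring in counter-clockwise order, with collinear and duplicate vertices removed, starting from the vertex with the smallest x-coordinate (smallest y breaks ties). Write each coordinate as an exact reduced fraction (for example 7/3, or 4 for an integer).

1. After x ≥ 2: [(2,7) (2,13/3) (12,1) (18,6) (20,17) (12,17)]
2. After x ≤ 19: [(2,7) (2,13/3) (12,1) (18,6) (19,23/2) (19,17) (12,17)]
3. After y ≥ 8: [(3,8) (202/11,8) (19,23/2) (19,17) (12,17)]
4. After y ≤ 19: [(3,8) (202/11,8) (19,23/2) (19,17) (12,17)]
5. Canonical ring: [(3,8) (202/11,8) (19,23/2) (19,17) (12,17)]

Clipped polygon: [(3,8) (202/11,8) (19,23/2) (19,17) (12,17)]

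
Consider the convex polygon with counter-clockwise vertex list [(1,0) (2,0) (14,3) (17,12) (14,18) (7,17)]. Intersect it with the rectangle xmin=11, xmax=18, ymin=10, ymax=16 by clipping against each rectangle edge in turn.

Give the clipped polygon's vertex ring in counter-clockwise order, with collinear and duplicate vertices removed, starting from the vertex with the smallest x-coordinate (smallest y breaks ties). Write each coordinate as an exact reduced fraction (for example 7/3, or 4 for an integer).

1. After x ≥ 11: [(11,9/4) (14,3) (17,12) (14,18) (11,123/7)]
2. After x ≤ 18: [(11,9/4) (14,3) (17,12) (14,18) (11,123/7)]
3. After y ≥ 10: [(11,10) (49/3,10) (17,12) (14,18) (11,123/7)]
4. After y ≤ 16: [(11,16) (11,10) (49/3,10) (17,12) (15,16)]
5. Canonical ring: [(11,10) (49/3,10) (17,12) (15,16) (11,16)]

Clipped polygon: [(11,10) (49/3,10) (17,12) (15,16) (11,16)]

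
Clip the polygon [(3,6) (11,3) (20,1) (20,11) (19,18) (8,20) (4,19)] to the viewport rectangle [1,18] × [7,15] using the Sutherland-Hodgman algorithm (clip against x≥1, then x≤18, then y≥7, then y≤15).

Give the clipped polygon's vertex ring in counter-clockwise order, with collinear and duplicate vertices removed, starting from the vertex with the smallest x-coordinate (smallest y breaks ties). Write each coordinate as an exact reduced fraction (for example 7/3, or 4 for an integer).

Clipped polygon: [(40/13,7) (18,7) (18,15) (48/13,15)]

1. After x ≥ 1: [(3,6) (11,3) (20,1) (20,11) (19,18) (8,20) (4,19)]
2. After x ≤ 18: [(3,6) (11,3) (18,13/9) (18,200/11) (8,20) (4,19)]
3. After y ≥ 7: [(40/13,7) (18,7) (18,200/11) (8,20) (4,19)]
4. After y ≤ 15: [(48/13,15) (40/13,7) (18,7) (18,15)]
5. Canonical ring: [(40/13,7) (18,7) (18,15) (48/13,15)]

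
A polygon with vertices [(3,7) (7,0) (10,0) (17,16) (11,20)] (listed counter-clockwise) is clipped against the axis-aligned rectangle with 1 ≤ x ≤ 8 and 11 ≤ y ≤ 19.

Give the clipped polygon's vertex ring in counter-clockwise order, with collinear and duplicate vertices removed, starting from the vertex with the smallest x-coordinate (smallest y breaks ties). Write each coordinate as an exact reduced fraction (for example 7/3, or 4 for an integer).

1. After x ≥ 1: [(3,7) (7,0) (10,0) (17,16) (11,20)]
2. After x ≤ 8: [(8,121/8) (3,7) (7,0) (8,0)]
3. After y ≥ 11: [(8,11) (8,121/8) (71/13,11)]
4. After y ≤ 19: [(8,11) (8,121/8) (71/13,11)]
5. Canonical ring: [(71/13,11) (8,11) (8,121/8)]

Clipped polygon: [(71/13,11) (8,11) (8,121/8)]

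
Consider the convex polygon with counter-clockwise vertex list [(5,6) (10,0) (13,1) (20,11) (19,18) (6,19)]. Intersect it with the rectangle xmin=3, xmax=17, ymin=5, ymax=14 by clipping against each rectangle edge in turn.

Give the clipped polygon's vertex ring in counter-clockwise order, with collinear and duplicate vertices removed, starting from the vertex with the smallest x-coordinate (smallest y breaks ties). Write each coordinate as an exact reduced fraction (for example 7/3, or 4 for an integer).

1. After x ≥ 3: [(5,6) (10,0) (13,1) (20,11) (19,18) (6,19)]
2. After x ≤ 17: [(5,6) (10,0) (13,1) (17,47/7) (17,236/13) (6,19)]
3. After y ≥ 5: [(5,6) (35/6,5) (79/5,5) (17,47/7) (17,236/13) (6,19)]
4. After y ≤ 14: [(73/13,14) (5,6) (35/6,5) (79/5,5) (17,47/7) (17,14)]
5. Canonical ring: [(5,6) (35/6,5) (79/5,5) (17,47/7) (17,14) (73/13,14)]

Clipped polygon: [(5,6) (35/6,5) (79/5,5) (17,47/7) (17,14) (73/13,14)]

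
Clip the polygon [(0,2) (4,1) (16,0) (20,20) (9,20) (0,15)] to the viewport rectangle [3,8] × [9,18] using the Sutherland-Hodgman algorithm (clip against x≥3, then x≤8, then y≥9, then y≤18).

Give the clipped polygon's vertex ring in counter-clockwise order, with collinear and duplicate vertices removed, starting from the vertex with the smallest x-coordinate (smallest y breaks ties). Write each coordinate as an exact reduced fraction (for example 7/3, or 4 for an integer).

Clipped polygon: [(3,9) (8,9) (8,18) (27/5,18) (3,50/3)]

1. After x ≥ 3: [(3,5/4) (4,1) (16,0) (20,20) (9,20) (3,50/3)]
2. After x ≤ 8: [(3,5/4) (4,1) (8,2/3) (8,175/9) (3,50/3)]
3. After y ≥ 9: [(3,9) (8,9) (8,175/9) (3,50/3)]
4. After y ≤ 18: [(3,9) (8,9) (8,18) (27/5,18) (3,50/3)]
5. Canonical ring: [(3,9) (8,9) (8,18) (27/5,18) (3,50/3)]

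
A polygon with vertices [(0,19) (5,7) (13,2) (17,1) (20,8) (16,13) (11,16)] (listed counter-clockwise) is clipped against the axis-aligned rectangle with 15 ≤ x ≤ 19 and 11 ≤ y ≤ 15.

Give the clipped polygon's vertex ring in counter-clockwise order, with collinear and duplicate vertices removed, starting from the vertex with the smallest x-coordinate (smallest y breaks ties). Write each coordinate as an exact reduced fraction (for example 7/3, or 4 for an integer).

1. After x ≥ 15: [(15,3/2) (17,1) (20,8) (16,13) (15,68/5)]
2. After x ≤ 19: [(15,3/2) (17,1) (19,17/3) (19,37/4) (16,13) (15,68/5)]
3. After y ≥ 11: [(15,11) (88/5,11) (16,13) (15,68/5)]
4. After y ≤ 15: [(15,11) (88/5,11) (16,13) (15,68/5)]
5. Canonical ring: [(15,11) (88/5,11) (16,13) (15,68/5)]

Clipped polygon: [(15,11) (88/5,11) (16,13) (15,68/5)]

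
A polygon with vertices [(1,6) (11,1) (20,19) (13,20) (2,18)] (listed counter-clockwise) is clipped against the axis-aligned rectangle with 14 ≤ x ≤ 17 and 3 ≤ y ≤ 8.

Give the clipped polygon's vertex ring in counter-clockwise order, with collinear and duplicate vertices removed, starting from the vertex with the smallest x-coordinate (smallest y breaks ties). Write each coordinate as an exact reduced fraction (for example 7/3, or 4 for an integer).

1. After x ≥ 14: [(14,7) (20,19) (14,139/7)]
2. After x ≤ 17: [(14,7) (17,13) (17,136/7) (14,139/7)]
3. After y ≥ 3: [(14,7) (17,13) (17,136/7) (14,139/7)]
4. After y ≤ 8: [(14,8) (14,7) (29/2,8)]
5. Canonical ring: [(14,7) (29/2,8) (14,8)]

Clipped polygon: [(14,7) (29/2,8) (14,8)]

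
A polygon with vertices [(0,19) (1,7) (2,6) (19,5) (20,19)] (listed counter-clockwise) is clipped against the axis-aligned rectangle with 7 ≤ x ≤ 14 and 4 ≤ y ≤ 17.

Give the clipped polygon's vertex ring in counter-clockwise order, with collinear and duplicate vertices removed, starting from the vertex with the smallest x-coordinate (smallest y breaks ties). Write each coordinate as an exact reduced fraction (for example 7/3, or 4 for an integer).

1. After x ≥ 7: [(7,19) (7,97/17) (19,5) (20,19)]
2. After x ≤ 14: [(14,19) (7,19) (7,97/17) (14,90/17)]
3. After y ≥ 4: [(14,19) (7,19) (7,97/17) (14,90/17)]
4. After y ≤ 17: [(14,17) (7,17) (7,97/17) (14,90/17)]
5. Canonical ring: [(7,97/17) (14,90/17) (14,17) (7,17)]

Clipped polygon: [(7,97/17) (14,90/17) (14,17) (7,17)]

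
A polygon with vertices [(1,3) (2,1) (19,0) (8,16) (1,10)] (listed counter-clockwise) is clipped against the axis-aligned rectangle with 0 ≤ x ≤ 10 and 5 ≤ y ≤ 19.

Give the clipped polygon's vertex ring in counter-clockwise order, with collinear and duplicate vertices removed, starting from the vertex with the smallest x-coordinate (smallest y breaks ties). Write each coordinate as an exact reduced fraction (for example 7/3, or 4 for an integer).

1. After x ≥ 0: [(1,3) (2,1) (19,0) (8,16) (1,10)]
2. After x ≤ 10: [(1,3) (2,1) (10,9/17) (10,144/11) (8,16) (1,10)]
3. After y ≥ 5: [(1,5) (10,5) (10,144/11) (8,16) (1,10)]
4. After y ≤ 19: [(1,5) (10,5) (10,144/11) (8,16) (1,10)]
5. Canonical ring: [(1,5) (10,5) (10,144/11) (8,16) (1,10)]

Clipped polygon: [(1,5) (10,5) (10,144/11) (8,16) (1,10)]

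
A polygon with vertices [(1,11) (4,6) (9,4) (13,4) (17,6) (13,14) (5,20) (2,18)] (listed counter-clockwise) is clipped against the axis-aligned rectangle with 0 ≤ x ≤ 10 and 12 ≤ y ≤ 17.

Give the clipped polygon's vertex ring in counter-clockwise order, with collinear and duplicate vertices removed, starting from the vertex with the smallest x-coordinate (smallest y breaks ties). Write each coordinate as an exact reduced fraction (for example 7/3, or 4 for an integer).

Clipped polygon: [(8/7,12) (10,12) (10,65/4) (9,17) (13/7,17)]

1. After x ≥ 0: [(1,11) (4,6) (9,4) (13,4) (17,6) (13,14) (5,20) (2,18)]
2. After x ≤ 10: [(1,11) (4,6) (9,4) (10,4) (10,65/4) (5,20) (2,18)]
3. After y ≥ 12: [(8/7,12) (10,12) (10,65/4) (5,20) (2,18)]
4. After y ≤ 17: [(13/7,17) (8/7,12) (10,12) (10,65/4) (9,17)]
5. Canonical ring: [(8/7,12) (10,12) (10,65/4) (9,17) (13/7,17)]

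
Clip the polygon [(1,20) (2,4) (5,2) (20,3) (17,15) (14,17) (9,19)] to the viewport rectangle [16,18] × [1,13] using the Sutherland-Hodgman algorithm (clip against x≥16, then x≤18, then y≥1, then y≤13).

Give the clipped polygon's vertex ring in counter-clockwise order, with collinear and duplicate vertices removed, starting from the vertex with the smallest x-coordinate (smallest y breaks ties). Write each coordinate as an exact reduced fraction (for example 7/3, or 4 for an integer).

Clipped polygon: [(16,41/15) (18,43/15) (18,11) (35/2,13) (16,13)]

1. After x ≥ 16: [(16,41/15) (20,3) (17,15) (16,47/3)]
2. After x ≤ 18: [(16,41/15) (18,43/15) (18,11) (17,15) (16,47/3)]
3. After y ≥ 1: [(16,41/15) (18,43/15) (18,11) (17,15) (16,47/3)]
4. After y ≤ 13: [(16,13) (16,41/15) (18,43/15) (18,11) (35/2,13)]
5. Canonical ring: [(16,41/15) (18,43/15) (18,11) (35/2,13) (16,13)]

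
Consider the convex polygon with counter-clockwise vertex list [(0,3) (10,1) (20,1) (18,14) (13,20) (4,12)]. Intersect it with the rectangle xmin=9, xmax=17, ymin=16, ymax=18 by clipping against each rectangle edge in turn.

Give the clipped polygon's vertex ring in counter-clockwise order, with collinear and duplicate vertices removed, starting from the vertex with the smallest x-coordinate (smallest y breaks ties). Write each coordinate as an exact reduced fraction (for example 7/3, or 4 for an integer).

1. After x ≥ 9: [(9,6/5) (10,1) (20,1) (18,14) (13,20) (9,148/9)]
2. After x ≤ 17: [(9,6/5) (10,1) (17,1) (17,76/5) (13,20) (9,148/9)]
3. After y ≥ 16: [(9,16) (49/3,16) (13,20) (9,148/9)]
4. After y ≤ 18: [(9,16) (49/3,16) (44/3,18) (43/4,18) (9,148/9)]
5. Canonical ring: [(9,16) (49/3,16) (44/3,18) (43/4,18) (9,148/9)]

Clipped polygon: [(9,16) (49/3,16) (44/3,18) (43/4,18) (9,148/9)]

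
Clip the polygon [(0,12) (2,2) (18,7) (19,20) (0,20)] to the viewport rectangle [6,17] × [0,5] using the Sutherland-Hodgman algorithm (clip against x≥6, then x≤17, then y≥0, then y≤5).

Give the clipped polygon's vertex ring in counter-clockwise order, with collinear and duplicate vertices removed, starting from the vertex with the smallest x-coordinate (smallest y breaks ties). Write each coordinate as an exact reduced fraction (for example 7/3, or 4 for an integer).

1. After x ≥ 6: [(6,13/4) (18,7) (19,20) (6,20)]
2. After x ≤ 17: [(6,13/4) (17,107/16) (17,20) (6,20)]
3. After y ≥ 0: [(6,13/4) (17,107/16) (17,20) (6,20)]
4. After y ≤ 5: [(6,5) (6,13/4) (58/5,5)]
5. Canonical ring: [(6,13/4) (58/5,5) (6,5)]

Clipped polygon: [(6,13/4) (58/5,5) (6,5)]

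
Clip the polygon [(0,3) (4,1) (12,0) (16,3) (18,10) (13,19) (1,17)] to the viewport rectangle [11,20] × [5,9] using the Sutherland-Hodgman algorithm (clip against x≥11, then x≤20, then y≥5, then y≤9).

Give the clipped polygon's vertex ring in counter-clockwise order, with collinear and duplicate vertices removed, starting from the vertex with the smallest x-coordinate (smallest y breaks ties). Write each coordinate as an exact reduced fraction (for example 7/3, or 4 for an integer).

1. After x ≥ 11: [(11,1/8) (12,0) (16,3) (18,10) (13,19) (11,56/3)]
2. After x ≤ 20: [(11,1/8) (12,0) (16,3) (18,10) (13,19) (11,56/3)]
3. After y ≥ 5: [(11,5) (116/7,5) (18,10) (13,19) (11,56/3)]
4. After y ≤ 9: [(11,9) (11,5) (116/7,5) (124/7,9)]
5. Canonical ring: [(11,5) (116/7,5) (124/7,9) (11,9)]

Clipped polygon: [(11,5) (116/7,5) (124/7,9) (11,9)]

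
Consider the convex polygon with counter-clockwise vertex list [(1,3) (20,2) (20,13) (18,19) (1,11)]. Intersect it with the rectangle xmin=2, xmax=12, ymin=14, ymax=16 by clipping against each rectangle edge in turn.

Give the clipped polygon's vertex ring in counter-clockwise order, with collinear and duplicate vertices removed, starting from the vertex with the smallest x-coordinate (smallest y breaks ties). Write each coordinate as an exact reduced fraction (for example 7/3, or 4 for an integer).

Clipped polygon: [(59/8,14) (12,14) (12,16) (93/8,16)]

1. After x ≥ 2: [(2,56/19) (20,2) (20,13) (18,19) (2,195/17)]
2. After x ≤ 12: [(2,56/19) (12,46/19) (12,275/17) (2,195/17)]
3. After y ≥ 14: [(12,14) (12,275/17) (59/8,14)]
4. After y ≤ 16: [(12,14) (12,16) (93/8,16) (59/8,14)]
5. Canonical ring: [(59/8,14) (12,14) (12,16) (93/8,16)]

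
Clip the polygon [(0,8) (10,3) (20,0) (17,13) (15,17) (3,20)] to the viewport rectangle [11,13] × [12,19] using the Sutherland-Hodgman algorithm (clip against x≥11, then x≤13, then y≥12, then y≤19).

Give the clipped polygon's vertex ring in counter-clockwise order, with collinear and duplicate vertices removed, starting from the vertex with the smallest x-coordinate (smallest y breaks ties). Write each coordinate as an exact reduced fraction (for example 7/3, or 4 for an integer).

1. After x ≥ 11: [(11,27/10) (20,0) (17,13) (15,17) (11,18)]
2. After x ≤ 13: [(11,27/10) (13,21/10) (13,35/2) (11,18)]
3. After y ≥ 12: [(11,12) (13,12) (13,35/2) (11,18)]
4. After y ≤ 19: [(11,12) (13,12) (13,35/2) (11,18)]
5. Canonical ring: [(11,12) (13,12) (13,35/2) (11,18)]

Clipped polygon: [(11,12) (13,12) (13,35/2) (11,18)]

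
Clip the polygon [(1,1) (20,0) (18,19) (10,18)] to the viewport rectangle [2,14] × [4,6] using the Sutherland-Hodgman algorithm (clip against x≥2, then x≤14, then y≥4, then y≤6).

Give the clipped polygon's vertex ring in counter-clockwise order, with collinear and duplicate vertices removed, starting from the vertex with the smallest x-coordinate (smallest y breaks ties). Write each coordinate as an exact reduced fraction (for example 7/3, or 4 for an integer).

1. After x ≥ 2: [(2,26/9) (2,18/19) (20,0) (18,19) (10,18)]
2. After x ≤ 14: [(2,26/9) (2,18/19) (14,6/19) (14,37/2) (10,18)]
3. After y ≥ 4: [(44/17,4) (14,4) (14,37/2) (10,18)]
4. After y ≤ 6: [(62/17,6) (44/17,4) (14,4) (14,6)]
5. Canonical ring: [(44/17,4) (14,4) (14,6) (62/17,6)]

Clipped polygon: [(44/17,4) (14,4) (14,6) (62/17,6)]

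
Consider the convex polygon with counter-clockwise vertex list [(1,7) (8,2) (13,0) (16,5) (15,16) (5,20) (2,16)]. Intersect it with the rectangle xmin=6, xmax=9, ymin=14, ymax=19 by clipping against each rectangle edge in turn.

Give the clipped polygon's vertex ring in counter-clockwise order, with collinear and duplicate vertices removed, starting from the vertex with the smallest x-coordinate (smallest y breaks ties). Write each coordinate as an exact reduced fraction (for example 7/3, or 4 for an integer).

Clipped polygon: [(6,14) (9,14) (9,92/5) (15/2,19) (6,19)]

1. After x ≥ 6: [(6,24/7) (8,2) (13,0) (16,5) (15,16) (6,98/5)]
2. After x ≤ 9: [(6,24/7) (8,2) (9,8/5) (9,92/5) (6,98/5)]
3. After y ≥ 14: [(6,14) (9,14) (9,92/5) (6,98/5)]
4. After y ≤ 19: [(6,19) (6,14) (9,14) (9,92/5) (15/2,19)]
5. Canonical ring: [(6,14) (9,14) (9,92/5) (15/2,19) (6,19)]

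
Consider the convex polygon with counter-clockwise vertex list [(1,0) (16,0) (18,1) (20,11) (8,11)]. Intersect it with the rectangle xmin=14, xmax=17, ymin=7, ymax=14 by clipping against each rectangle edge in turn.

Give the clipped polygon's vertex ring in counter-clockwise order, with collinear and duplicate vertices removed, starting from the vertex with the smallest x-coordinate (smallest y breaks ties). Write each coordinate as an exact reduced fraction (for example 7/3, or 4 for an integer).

1. After x ≥ 14: [(14,0) (16,0) (18,1) (20,11) (14,11)]
2. After x ≤ 17: [(14,0) (16,0) (17,1/2) (17,11) (14,11)]
3. After y ≥ 7: [(14,7) (17,7) (17,11) (14,11)]
4. After y ≤ 14: [(14,7) (17,7) (17,11) (14,11)]
5. Canonical ring: [(14,7) (17,7) (17,11) (14,11)]

Clipped polygon: [(14,7) (17,7) (17,11) (14,11)]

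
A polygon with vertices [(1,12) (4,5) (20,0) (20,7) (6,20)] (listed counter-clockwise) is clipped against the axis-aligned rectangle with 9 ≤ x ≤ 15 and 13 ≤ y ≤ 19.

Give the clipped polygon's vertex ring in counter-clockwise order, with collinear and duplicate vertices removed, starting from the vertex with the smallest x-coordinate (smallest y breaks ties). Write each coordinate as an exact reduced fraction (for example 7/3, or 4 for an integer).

Clipped polygon: [(9,13) (176/13,13) (9,241/14)]

1. After x ≥ 9: [(9,55/16) (20,0) (20,7) (9,241/14)]
2. After x ≤ 15: [(9,55/16) (15,25/16) (15,163/14) (9,241/14)]
3. After y ≥ 13: [(9,13) (176/13,13) (9,241/14)]
4. After y ≤ 19: [(9,13) (176/13,13) (9,241/14)]
5. Canonical ring: [(9,13) (176/13,13) (9,241/14)]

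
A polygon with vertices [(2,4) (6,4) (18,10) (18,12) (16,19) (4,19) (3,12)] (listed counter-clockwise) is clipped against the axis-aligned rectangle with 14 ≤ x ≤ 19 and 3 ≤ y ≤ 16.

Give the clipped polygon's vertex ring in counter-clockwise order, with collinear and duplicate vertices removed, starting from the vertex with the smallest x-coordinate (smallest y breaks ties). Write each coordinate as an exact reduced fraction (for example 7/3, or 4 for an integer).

Clipped polygon: [(14,8) (18,10) (18,12) (118/7,16) (14,16)]

1. After x ≥ 14: [(14,8) (18,10) (18,12) (16,19) (14,19)]
2. After x ≤ 19: [(14,8) (18,10) (18,12) (16,19) (14,19)]
3. After y ≥ 3: [(14,8) (18,10) (18,12) (16,19) (14,19)]
4. After y ≤ 16: [(14,16) (14,8) (18,10) (18,12) (118/7,16)]
5. Canonical ring: [(14,8) (18,10) (18,12) (118/7,16) (14,16)]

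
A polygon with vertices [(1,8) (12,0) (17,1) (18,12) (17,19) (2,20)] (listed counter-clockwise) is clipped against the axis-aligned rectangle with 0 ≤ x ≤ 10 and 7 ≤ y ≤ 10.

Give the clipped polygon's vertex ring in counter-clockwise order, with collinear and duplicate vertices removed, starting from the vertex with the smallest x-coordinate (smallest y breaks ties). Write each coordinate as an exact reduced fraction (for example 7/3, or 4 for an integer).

1. After x ≥ 0: [(1,8) (12,0) (17,1) (18,12) (17,19) (2,20)]
2. After x ≤ 10: [(1,8) (10,16/11) (10,292/15) (2,20)]
3. After y ≥ 7: [(1,8) (19/8,7) (10,7) (10,292/15) (2,20)]
4. After y ≤ 10: [(7/6,10) (1,8) (19/8,7) (10,7) (10,10)]
5. Canonical ring: [(1,8) (19/8,7) (10,7) (10,10) (7/6,10)]

Clipped polygon: [(1,8) (19/8,7) (10,7) (10,10) (7/6,10)]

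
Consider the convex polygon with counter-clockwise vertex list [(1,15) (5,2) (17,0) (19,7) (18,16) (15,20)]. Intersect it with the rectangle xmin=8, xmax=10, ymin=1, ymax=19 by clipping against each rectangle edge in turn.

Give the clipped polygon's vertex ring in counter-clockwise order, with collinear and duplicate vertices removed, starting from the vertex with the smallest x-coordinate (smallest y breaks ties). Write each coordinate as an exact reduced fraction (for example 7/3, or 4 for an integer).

1. After x ≥ 8: [(8,35/2) (8,3/2) (17,0) (19,7) (18,16) (15,20)]
2. After x ≤ 10: [(10,255/14) (8,35/2) (8,3/2) (10,7/6)]
3. After y ≥ 1: [(10,255/14) (8,35/2) (8,3/2) (10,7/6)]
4. After y ≤ 19: [(10,255/14) (8,35/2) (8,3/2) (10,7/6)]
5. Canonical ring: [(8,3/2) (10,7/6) (10,255/14) (8,35/2)]

Clipped polygon: [(8,3/2) (10,7/6) (10,255/14) (8,35/2)]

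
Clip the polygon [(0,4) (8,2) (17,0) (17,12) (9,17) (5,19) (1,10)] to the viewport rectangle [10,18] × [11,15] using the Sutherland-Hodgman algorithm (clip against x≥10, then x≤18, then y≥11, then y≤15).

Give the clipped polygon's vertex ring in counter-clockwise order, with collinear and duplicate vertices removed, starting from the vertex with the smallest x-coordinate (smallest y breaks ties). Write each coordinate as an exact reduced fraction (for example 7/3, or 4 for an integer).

Clipped polygon: [(10,11) (17,11) (17,12) (61/5,15) (10,15)]

1. After x ≥ 10: [(10,14/9) (17,0) (17,12) (10,131/8)]
2. After x ≤ 18: [(10,14/9) (17,0) (17,12) (10,131/8)]
3. After y ≥ 11: [(10,11) (17,11) (17,12) (10,131/8)]
4. After y ≤ 15: [(10,15) (10,11) (17,11) (17,12) (61/5,15)]
5. Canonical ring: [(10,11) (17,11) (17,12) (61/5,15) (10,15)]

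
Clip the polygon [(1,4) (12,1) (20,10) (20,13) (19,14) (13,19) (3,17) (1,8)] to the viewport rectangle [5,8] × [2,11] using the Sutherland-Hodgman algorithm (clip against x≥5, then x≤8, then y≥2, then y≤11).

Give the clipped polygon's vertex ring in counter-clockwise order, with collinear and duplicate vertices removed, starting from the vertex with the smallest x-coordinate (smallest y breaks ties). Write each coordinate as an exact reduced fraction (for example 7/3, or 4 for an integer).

Clipped polygon: [(5,32/11) (8,23/11) (8,11) (5,11)]

1. After x ≥ 5: [(5,32/11) (12,1) (20,10) (20,13) (19,14) (13,19) (5,87/5)]
2. After x ≤ 8: [(5,32/11) (8,23/11) (8,18) (5,87/5)]
3. After y ≥ 2: [(5,32/11) (8,23/11) (8,18) (5,87/5)]
4. After y ≤ 11: [(5,11) (5,32/11) (8,23/11) (8,11)]
5. Canonical ring: [(5,32/11) (8,23/11) (8,11) (5,11)]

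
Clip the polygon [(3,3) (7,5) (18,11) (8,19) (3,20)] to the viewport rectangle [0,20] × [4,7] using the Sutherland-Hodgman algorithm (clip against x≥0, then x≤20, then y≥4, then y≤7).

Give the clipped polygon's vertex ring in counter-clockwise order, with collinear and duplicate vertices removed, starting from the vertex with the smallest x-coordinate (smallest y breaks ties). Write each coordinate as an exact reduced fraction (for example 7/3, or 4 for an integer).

Clipped polygon: [(3,4) (5,4) (7,5) (32/3,7) (3,7)]

1. After x ≥ 0: [(3,3) (7,5) (18,11) (8,19) (3,20)]
2. After x ≤ 20: [(3,3) (7,5) (18,11) (8,19) (3,20)]
3. After y ≥ 4: [(3,4) (5,4) (7,5) (18,11) (8,19) (3,20)]
4. After y ≤ 7: [(3,7) (3,4) (5,4) (7,5) (32/3,7)]
5. Canonical ring: [(3,4) (5,4) (7,5) (32/3,7) (3,7)]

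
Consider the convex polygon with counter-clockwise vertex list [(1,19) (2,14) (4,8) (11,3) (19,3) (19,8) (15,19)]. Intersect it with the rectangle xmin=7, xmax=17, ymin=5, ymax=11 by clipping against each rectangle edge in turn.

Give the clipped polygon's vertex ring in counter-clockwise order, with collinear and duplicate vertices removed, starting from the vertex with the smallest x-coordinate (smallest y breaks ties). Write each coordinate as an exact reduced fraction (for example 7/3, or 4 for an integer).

1. After x ≥ 7: [(7,19) (7,41/7) (11,3) (19,3) (19,8) (15,19)]
2. After x ≤ 17: [(7,19) (7,41/7) (11,3) (17,3) (17,27/2) (15,19)]
3. After y ≥ 5: [(7,19) (7,41/7) (41/5,5) (17,5) (17,27/2) (15,19)]
4. After y ≤ 11: [(7,11) (7,41/7) (41/5,5) (17,5) (17,11)]
5. Canonical ring: [(7,41/7) (41/5,5) (17,5) (17,11) (7,11)]

Clipped polygon: [(7,41/7) (41/5,5) (17,5) (17,11) (7,11)]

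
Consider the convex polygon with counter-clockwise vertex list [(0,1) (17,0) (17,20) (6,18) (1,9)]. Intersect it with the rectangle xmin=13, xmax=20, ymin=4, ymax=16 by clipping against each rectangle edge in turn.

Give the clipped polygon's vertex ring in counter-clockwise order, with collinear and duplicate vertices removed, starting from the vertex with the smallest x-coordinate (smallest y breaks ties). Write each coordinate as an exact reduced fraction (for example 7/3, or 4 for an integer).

1. After x ≥ 13: [(13,4/17) (17,0) (17,20) (13,212/11)]
2. After x ≤ 20: [(13,4/17) (17,0) (17,20) (13,212/11)]
3. After y ≥ 4: [(13,4) (17,4) (17,20) (13,212/11)]
4. After y ≤ 16: [(13,16) (13,4) (17,4) (17,16)]
5. Canonical ring: [(13,4) (17,4) (17,16) (13,16)]

Clipped polygon: [(13,4) (17,4) (17,16) (13,16)]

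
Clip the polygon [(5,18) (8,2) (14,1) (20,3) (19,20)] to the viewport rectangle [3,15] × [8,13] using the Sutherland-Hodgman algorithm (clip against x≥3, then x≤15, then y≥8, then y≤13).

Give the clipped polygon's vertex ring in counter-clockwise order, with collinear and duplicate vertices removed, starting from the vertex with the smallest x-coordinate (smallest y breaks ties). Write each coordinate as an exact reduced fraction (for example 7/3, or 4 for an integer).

1. After x ≥ 3: [(5,18) (8,2) (14,1) (20,3) (19,20)]
2. After x ≤ 15: [(15,136/7) (5,18) (8,2) (14,1) (15,4/3)]
3. After y ≥ 8: [(15,8) (15,136/7) (5,18) (55/8,8)]
4. After y ≤ 13: [(15,8) (15,13) (95/16,13) (55/8,8)]
5. Canonical ring: [(95/16,13) (55/8,8) (15,8) (15,13)]

Clipped polygon: [(95/16,13) (55/8,8) (15,8) (15,13)]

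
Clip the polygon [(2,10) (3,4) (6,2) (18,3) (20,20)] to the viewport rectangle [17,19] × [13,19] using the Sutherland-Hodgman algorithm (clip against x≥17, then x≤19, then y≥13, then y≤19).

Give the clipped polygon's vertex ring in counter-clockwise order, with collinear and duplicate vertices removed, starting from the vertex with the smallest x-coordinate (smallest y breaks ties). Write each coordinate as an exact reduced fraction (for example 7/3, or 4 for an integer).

1. After x ≥ 17: [(17,55/3) (17,35/12) (18,3) (20,20)]
2. After x ≤ 19: [(19,175/9) (17,55/3) (17,35/12) (18,3) (19,23/2)]
3. After y ≥ 13: [(19,13) (19,175/9) (17,55/3) (17,13)]
4. After y ≤ 19: [(19,13) (19,19) (91/5,19) (17,55/3) (17,13)]
5. Canonical ring: [(17,13) (19,13) (19,19) (91/5,19) (17,55/3)]

Clipped polygon: [(17,13) (19,13) (19,19) (91/5,19) (17,55/3)]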